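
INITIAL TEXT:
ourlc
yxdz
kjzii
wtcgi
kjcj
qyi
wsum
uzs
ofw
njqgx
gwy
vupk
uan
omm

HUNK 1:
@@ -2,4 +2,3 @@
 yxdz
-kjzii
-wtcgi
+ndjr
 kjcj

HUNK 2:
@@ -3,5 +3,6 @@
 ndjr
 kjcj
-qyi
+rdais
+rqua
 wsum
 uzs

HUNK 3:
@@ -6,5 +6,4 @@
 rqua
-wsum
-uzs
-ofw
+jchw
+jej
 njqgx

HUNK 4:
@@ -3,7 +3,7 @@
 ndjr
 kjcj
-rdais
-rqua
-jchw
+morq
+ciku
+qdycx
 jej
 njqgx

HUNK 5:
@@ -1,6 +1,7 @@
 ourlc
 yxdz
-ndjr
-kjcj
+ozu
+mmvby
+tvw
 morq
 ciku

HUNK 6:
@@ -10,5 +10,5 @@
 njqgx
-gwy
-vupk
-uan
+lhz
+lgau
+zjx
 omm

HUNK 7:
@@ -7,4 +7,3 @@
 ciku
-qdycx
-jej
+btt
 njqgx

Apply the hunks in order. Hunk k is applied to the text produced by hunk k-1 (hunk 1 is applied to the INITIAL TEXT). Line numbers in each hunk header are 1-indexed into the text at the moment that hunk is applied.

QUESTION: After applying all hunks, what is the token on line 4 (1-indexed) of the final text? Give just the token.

Answer: mmvby

Derivation:
Hunk 1: at line 2 remove [kjzii,wtcgi] add [ndjr] -> 13 lines: ourlc yxdz ndjr kjcj qyi wsum uzs ofw njqgx gwy vupk uan omm
Hunk 2: at line 3 remove [qyi] add [rdais,rqua] -> 14 lines: ourlc yxdz ndjr kjcj rdais rqua wsum uzs ofw njqgx gwy vupk uan omm
Hunk 3: at line 6 remove [wsum,uzs,ofw] add [jchw,jej] -> 13 lines: ourlc yxdz ndjr kjcj rdais rqua jchw jej njqgx gwy vupk uan omm
Hunk 4: at line 3 remove [rdais,rqua,jchw] add [morq,ciku,qdycx] -> 13 lines: ourlc yxdz ndjr kjcj morq ciku qdycx jej njqgx gwy vupk uan omm
Hunk 5: at line 1 remove [ndjr,kjcj] add [ozu,mmvby,tvw] -> 14 lines: ourlc yxdz ozu mmvby tvw morq ciku qdycx jej njqgx gwy vupk uan omm
Hunk 6: at line 10 remove [gwy,vupk,uan] add [lhz,lgau,zjx] -> 14 lines: ourlc yxdz ozu mmvby tvw morq ciku qdycx jej njqgx lhz lgau zjx omm
Hunk 7: at line 7 remove [qdycx,jej] add [btt] -> 13 lines: ourlc yxdz ozu mmvby tvw morq ciku btt njqgx lhz lgau zjx omm
Final line 4: mmvby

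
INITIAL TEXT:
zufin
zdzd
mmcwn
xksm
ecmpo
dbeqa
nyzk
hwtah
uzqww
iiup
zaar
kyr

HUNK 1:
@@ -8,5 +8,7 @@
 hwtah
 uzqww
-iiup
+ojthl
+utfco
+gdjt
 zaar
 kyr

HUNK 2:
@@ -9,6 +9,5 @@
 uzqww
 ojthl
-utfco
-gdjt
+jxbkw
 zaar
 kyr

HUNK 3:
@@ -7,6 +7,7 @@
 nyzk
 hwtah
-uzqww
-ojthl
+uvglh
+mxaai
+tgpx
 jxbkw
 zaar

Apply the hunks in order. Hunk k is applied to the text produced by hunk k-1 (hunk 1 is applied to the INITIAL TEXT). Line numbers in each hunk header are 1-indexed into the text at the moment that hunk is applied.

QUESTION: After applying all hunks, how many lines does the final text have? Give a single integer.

Answer: 14

Derivation:
Hunk 1: at line 8 remove [iiup] add [ojthl,utfco,gdjt] -> 14 lines: zufin zdzd mmcwn xksm ecmpo dbeqa nyzk hwtah uzqww ojthl utfco gdjt zaar kyr
Hunk 2: at line 9 remove [utfco,gdjt] add [jxbkw] -> 13 lines: zufin zdzd mmcwn xksm ecmpo dbeqa nyzk hwtah uzqww ojthl jxbkw zaar kyr
Hunk 3: at line 7 remove [uzqww,ojthl] add [uvglh,mxaai,tgpx] -> 14 lines: zufin zdzd mmcwn xksm ecmpo dbeqa nyzk hwtah uvglh mxaai tgpx jxbkw zaar kyr
Final line count: 14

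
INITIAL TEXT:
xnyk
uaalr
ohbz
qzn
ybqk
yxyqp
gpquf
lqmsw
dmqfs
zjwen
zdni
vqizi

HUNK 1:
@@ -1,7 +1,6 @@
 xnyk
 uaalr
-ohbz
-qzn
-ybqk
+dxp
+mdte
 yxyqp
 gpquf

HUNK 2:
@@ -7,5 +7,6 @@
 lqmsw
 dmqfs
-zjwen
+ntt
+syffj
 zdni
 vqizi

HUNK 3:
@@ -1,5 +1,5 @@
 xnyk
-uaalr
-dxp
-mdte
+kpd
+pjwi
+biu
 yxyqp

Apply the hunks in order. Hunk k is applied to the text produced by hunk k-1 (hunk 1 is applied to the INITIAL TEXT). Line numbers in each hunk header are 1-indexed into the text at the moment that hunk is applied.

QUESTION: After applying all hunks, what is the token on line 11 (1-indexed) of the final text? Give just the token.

Answer: zdni

Derivation:
Hunk 1: at line 1 remove [ohbz,qzn,ybqk] add [dxp,mdte] -> 11 lines: xnyk uaalr dxp mdte yxyqp gpquf lqmsw dmqfs zjwen zdni vqizi
Hunk 2: at line 7 remove [zjwen] add [ntt,syffj] -> 12 lines: xnyk uaalr dxp mdte yxyqp gpquf lqmsw dmqfs ntt syffj zdni vqizi
Hunk 3: at line 1 remove [uaalr,dxp,mdte] add [kpd,pjwi,biu] -> 12 lines: xnyk kpd pjwi biu yxyqp gpquf lqmsw dmqfs ntt syffj zdni vqizi
Final line 11: zdni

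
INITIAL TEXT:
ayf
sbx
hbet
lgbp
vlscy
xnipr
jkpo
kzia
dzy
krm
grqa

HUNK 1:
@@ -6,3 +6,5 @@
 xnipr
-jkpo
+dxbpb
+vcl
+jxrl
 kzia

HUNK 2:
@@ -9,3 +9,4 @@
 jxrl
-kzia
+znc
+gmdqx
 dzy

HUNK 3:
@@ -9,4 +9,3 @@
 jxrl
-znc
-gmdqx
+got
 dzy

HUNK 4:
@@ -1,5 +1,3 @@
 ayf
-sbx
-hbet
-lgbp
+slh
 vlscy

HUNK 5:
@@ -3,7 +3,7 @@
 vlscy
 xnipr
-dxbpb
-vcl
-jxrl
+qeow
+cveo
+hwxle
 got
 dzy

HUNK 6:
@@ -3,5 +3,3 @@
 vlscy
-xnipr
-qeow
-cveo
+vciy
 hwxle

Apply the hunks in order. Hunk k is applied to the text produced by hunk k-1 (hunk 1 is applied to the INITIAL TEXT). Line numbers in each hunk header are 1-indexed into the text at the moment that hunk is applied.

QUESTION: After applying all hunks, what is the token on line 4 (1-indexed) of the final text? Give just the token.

Hunk 1: at line 6 remove [jkpo] add [dxbpb,vcl,jxrl] -> 13 lines: ayf sbx hbet lgbp vlscy xnipr dxbpb vcl jxrl kzia dzy krm grqa
Hunk 2: at line 9 remove [kzia] add [znc,gmdqx] -> 14 lines: ayf sbx hbet lgbp vlscy xnipr dxbpb vcl jxrl znc gmdqx dzy krm grqa
Hunk 3: at line 9 remove [znc,gmdqx] add [got] -> 13 lines: ayf sbx hbet lgbp vlscy xnipr dxbpb vcl jxrl got dzy krm grqa
Hunk 4: at line 1 remove [sbx,hbet,lgbp] add [slh] -> 11 lines: ayf slh vlscy xnipr dxbpb vcl jxrl got dzy krm grqa
Hunk 5: at line 3 remove [dxbpb,vcl,jxrl] add [qeow,cveo,hwxle] -> 11 lines: ayf slh vlscy xnipr qeow cveo hwxle got dzy krm grqa
Hunk 6: at line 3 remove [xnipr,qeow,cveo] add [vciy] -> 9 lines: ayf slh vlscy vciy hwxle got dzy krm grqa
Final line 4: vciy

Answer: vciy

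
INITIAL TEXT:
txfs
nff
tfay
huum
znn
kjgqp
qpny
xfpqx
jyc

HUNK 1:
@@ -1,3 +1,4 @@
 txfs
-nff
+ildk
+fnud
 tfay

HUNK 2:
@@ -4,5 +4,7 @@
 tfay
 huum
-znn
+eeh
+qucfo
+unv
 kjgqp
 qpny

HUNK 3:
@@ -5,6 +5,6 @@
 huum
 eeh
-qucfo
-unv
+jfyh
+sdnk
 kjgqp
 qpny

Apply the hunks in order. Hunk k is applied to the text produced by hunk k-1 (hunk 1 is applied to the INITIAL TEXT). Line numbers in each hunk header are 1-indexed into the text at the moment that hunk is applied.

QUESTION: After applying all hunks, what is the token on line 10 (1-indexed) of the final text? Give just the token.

Hunk 1: at line 1 remove [nff] add [ildk,fnud] -> 10 lines: txfs ildk fnud tfay huum znn kjgqp qpny xfpqx jyc
Hunk 2: at line 4 remove [znn] add [eeh,qucfo,unv] -> 12 lines: txfs ildk fnud tfay huum eeh qucfo unv kjgqp qpny xfpqx jyc
Hunk 3: at line 5 remove [qucfo,unv] add [jfyh,sdnk] -> 12 lines: txfs ildk fnud tfay huum eeh jfyh sdnk kjgqp qpny xfpqx jyc
Final line 10: qpny

Answer: qpny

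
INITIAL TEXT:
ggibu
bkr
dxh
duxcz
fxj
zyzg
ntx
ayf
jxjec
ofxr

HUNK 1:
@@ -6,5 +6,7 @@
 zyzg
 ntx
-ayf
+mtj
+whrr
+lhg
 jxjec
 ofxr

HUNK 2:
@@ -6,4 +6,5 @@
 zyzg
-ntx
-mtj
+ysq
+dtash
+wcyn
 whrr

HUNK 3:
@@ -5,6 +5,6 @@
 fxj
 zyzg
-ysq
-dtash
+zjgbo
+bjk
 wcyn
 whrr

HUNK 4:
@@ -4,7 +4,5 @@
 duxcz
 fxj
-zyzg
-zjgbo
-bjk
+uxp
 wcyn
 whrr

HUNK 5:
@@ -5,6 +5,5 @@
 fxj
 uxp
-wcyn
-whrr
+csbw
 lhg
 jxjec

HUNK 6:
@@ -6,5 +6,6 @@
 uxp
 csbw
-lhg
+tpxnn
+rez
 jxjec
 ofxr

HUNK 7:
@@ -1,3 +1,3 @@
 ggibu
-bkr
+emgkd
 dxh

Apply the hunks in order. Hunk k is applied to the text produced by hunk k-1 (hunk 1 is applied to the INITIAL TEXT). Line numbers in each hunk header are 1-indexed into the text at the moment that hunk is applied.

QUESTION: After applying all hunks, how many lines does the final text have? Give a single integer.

Answer: 11

Derivation:
Hunk 1: at line 6 remove [ayf] add [mtj,whrr,lhg] -> 12 lines: ggibu bkr dxh duxcz fxj zyzg ntx mtj whrr lhg jxjec ofxr
Hunk 2: at line 6 remove [ntx,mtj] add [ysq,dtash,wcyn] -> 13 lines: ggibu bkr dxh duxcz fxj zyzg ysq dtash wcyn whrr lhg jxjec ofxr
Hunk 3: at line 5 remove [ysq,dtash] add [zjgbo,bjk] -> 13 lines: ggibu bkr dxh duxcz fxj zyzg zjgbo bjk wcyn whrr lhg jxjec ofxr
Hunk 4: at line 4 remove [zyzg,zjgbo,bjk] add [uxp] -> 11 lines: ggibu bkr dxh duxcz fxj uxp wcyn whrr lhg jxjec ofxr
Hunk 5: at line 5 remove [wcyn,whrr] add [csbw] -> 10 lines: ggibu bkr dxh duxcz fxj uxp csbw lhg jxjec ofxr
Hunk 6: at line 6 remove [lhg] add [tpxnn,rez] -> 11 lines: ggibu bkr dxh duxcz fxj uxp csbw tpxnn rez jxjec ofxr
Hunk 7: at line 1 remove [bkr] add [emgkd] -> 11 lines: ggibu emgkd dxh duxcz fxj uxp csbw tpxnn rez jxjec ofxr
Final line count: 11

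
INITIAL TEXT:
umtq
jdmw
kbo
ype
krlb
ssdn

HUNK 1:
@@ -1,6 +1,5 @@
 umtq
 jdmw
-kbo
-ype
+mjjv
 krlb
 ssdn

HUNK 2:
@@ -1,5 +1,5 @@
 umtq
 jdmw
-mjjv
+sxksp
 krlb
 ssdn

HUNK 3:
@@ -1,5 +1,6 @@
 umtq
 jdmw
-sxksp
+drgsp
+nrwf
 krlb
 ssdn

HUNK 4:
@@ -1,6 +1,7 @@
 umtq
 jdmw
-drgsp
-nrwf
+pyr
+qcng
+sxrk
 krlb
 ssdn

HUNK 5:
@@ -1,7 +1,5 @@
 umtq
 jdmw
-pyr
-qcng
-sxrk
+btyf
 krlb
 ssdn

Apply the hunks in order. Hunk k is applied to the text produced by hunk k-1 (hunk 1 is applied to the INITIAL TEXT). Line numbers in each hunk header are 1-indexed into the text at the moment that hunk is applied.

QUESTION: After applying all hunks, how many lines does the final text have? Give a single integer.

Hunk 1: at line 1 remove [kbo,ype] add [mjjv] -> 5 lines: umtq jdmw mjjv krlb ssdn
Hunk 2: at line 1 remove [mjjv] add [sxksp] -> 5 lines: umtq jdmw sxksp krlb ssdn
Hunk 3: at line 1 remove [sxksp] add [drgsp,nrwf] -> 6 lines: umtq jdmw drgsp nrwf krlb ssdn
Hunk 4: at line 1 remove [drgsp,nrwf] add [pyr,qcng,sxrk] -> 7 lines: umtq jdmw pyr qcng sxrk krlb ssdn
Hunk 5: at line 1 remove [pyr,qcng,sxrk] add [btyf] -> 5 lines: umtq jdmw btyf krlb ssdn
Final line count: 5

Answer: 5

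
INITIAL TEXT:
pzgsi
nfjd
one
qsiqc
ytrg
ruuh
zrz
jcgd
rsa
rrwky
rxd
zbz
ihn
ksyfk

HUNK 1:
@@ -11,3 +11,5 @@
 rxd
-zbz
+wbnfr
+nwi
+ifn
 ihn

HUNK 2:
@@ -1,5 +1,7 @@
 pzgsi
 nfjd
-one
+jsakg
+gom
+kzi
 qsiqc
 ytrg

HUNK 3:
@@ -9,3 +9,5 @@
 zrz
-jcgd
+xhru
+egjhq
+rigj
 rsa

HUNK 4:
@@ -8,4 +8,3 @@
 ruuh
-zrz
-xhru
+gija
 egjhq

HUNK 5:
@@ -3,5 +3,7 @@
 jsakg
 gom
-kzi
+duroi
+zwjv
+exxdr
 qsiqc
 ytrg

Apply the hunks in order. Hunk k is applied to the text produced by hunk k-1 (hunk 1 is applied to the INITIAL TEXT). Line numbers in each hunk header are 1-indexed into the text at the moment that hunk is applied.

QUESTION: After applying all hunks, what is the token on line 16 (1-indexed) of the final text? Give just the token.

Answer: rxd

Derivation:
Hunk 1: at line 11 remove [zbz] add [wbnfr,nwi,ifn] -> 16 lines: pzgsi nfjd one qsiqc ytrg ruuh zrz jcgd rsa rrwky rxd wbnfr nwi ifn ihn ksyfk
Hunk 2: at line 1 remove [one] add [jsakg,gom,kzi] -> 18 lines: pzgsi nfjd jsakg gom kzi qsiqc ytrg ruuh zrz jcgd rsa rrwky rxd wbnfr nwi ifn ihn ksyfk
Hunk 3: at line 9 remove [jcgd] add [xhru,egjhq,rigj] -> 20 lines: pzgsi nfjd jsakg gom kzi qsiqc ytrg ruuh zrz xhru egjhq rigj rsa rrwky rxd wbnfr nwi ifn ihn ksyfk
Hunk 4: at line 8 remove [zrz,xhru] add [gija] -> 19 lines: pzgsi nfjd jsakg gom kzi qsiqc ytrg ruuh gija egjhq rigj rsa rrwky rxd wbnfr nwi ifn ihn ksyfk
Hunk 5: at line 3 remove [kzi] add [duroi,zwjv,exxdr] -> 21 lines: pzgsi nfjd jsakg gom duroi zwjv exxdr qsiqc ytrg ruuh gija egjhq rigj rsa rrwky rxd wbnfr nwi ifn ihn ksyfk
Final line 16: rxd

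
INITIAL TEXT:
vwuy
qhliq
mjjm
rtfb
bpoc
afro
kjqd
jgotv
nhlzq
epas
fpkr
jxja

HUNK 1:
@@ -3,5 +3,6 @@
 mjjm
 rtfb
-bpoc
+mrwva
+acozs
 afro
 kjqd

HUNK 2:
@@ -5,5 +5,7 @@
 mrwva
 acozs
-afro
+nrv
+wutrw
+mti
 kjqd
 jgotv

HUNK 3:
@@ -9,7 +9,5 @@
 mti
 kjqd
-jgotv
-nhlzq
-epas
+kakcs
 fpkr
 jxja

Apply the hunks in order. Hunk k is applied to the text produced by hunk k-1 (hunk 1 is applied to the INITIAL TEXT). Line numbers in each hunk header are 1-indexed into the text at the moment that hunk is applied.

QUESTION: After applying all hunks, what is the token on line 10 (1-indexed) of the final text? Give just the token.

Answer: kjqd

Derivation:
Hunk 1: at line 3 remove [bpoc] add [mrwva,acozs] -> 13 lines: vwuy qhliq mjjm rtfb mrwva acozs afro kjqd jgotv nhlzq epas fpkr jxja
Hunk 2: at line 5 remove [afro] add [nrv,wutrw,mti] -> 15 lines: vwuy qhliq mjjm rtfb mrwva acozs nrv wutrw mti kjqd jgotv nhlzq epas fpkr jxja
Hunk 3: at line 9 remove [jgotv,nhlzq,epas] add [kakcs] -> 13 lines: vwuy qhliq mjjm rtfb mrwva acozs nrv wutrw mti kjqd kakcs fpkr jxja
Final line 10: kjqd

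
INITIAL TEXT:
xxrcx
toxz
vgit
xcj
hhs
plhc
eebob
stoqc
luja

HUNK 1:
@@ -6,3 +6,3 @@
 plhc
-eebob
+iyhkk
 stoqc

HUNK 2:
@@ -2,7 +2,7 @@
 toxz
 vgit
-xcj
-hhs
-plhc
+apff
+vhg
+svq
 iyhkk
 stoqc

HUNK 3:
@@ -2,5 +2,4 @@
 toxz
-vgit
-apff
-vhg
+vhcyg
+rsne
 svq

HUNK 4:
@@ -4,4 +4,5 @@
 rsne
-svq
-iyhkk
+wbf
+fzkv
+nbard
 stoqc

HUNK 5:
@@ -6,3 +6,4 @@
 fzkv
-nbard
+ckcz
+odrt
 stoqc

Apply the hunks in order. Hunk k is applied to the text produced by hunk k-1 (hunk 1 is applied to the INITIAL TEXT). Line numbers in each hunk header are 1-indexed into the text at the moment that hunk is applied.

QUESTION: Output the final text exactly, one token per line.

Hunk 1: at line 6 remove [eebob] add [iyhkk] -> 9 lines: xxrcx toxz vgit xcj hhs plhc iyhkk stoqc luja
Hunk 2: at line 2 remove [xcj,hhs,plhc] add [apff,vhg,svq] -> 9 lines: xxrcx toxz vgit apff vhg svq iyhkk stoqc luja
Hunk 3: at line 2 remove [vgit,apff,vhg] add [vhcyg,rsne] -> 8 lines: xxrcx toxz vhcyg rsne svq iyhkk stoqc luja
Hunk 4: at line 4 remove [svq,iyhkk] add [wbf,fzkv,nbard] -> 9 lines: xxrcx toxz vhcyg rsne wbf fzkv nbard stoqc luja
Hunk 5: at line 6 remove [nbard] add [ckcz,odrt] -> 10 lines: xxrcx toxz vhcyg rsne wbf fzkv ckcz odrt stoqc luja

Answer: xxrcx
toxz
vhcyg
rsne
wbf
fzkv
ckcz
odrt
stoqc
luja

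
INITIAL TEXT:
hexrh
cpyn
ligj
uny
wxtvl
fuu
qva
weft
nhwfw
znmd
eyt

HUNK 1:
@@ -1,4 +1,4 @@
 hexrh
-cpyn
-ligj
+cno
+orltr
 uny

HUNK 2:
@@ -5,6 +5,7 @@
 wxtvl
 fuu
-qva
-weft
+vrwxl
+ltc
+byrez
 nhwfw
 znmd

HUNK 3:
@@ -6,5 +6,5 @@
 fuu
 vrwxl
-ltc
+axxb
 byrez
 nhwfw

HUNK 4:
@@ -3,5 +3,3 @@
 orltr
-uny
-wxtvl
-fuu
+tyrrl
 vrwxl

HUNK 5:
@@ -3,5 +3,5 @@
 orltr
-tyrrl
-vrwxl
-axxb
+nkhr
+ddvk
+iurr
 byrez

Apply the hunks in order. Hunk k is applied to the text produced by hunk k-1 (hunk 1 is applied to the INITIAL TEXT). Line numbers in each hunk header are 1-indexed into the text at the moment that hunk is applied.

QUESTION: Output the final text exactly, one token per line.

Answer: hexrh
cno
orltr
nkhr
ddvk
iurr
byrez
nhwfw
znmd
eyt

Derivation:
Hunk 1: at line 1 remove [cpyn,ligj] add [cno,orltr] -> 11 lines: hexrh cno orltr uny wxtvl fuu qva weft nhwfw znmd eyt
Hunk 2: at line 5 remove [qva,weft] add [vrwxl,ltc,byrez] -> 12 lines: hexrh cno orltr uny wxtvl fuu vrwxl ltc byrez nhwfw znmd eyt
Hunk 3: at line 6 remove [ltc] add [axxb] -> 12 lines: hexrh cno orltr uny wxtvl fuu vrwxl axxb byrez nhwfw znmd eyt
Hunk 4: at line 3 remove [uny,wxtvl,fuu] add [tyrrl] -> 10 lines: hexrh cno orltr tyrrl vrwxl axxb byrez nhwfw znmd eyt
Hunk 5: at line 3 remove [tyrrl,vrwxl,axxb] add [nkhr,ddvk,iurr] -> 10 lines: hexrh cno orltr nkhr ddvk iurr byrez nhwfw znmd eyt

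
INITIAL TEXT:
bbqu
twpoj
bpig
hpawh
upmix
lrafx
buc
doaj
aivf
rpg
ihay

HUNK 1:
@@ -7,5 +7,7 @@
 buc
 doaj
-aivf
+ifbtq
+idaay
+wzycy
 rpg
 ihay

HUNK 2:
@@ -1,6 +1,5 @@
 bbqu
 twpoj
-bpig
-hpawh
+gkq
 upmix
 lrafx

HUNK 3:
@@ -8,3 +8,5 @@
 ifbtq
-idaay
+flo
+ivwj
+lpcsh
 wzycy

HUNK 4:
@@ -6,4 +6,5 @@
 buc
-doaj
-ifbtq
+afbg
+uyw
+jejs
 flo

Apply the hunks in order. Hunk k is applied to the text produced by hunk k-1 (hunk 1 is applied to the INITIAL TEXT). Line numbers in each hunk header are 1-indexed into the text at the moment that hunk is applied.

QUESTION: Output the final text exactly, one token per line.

Answer: bbqu
twpoj
gkq
upmix
lrafx
buc
afbg
uyw
jejs
flo
ivwj
lpcsh
wzycy
rpg
ihay

Derivation:
Hunk 1: at line 7 remove [aivf] add [ifbtq,idaay,wzycy] -> 13 lines: bbqu twpoj bpig hpawh upmix lrafx buc doaj ifbtq idaay wzycy rpg ihay
Hunk 2: at line 1 remove [bpig,hpawh] add [gkq] -> 12 lines: bbqu twpoj gkq upmix lrafx buc doaj ifbtq idaay wzycy rpg ihay
Hunk 3: at line 8 remove [idaay] add [flo,ivwj,lpcsh] -> 14 lines: bbqu twpoj gkq upmix lrafx buc doaj ifbtq flo ivwj lpcsh wzycy rpg ihay
Hunk 4: at line 6 remove [doaj,ifbtq] add [afbg,uyw,jejs] -> 15 lines: bbqu twpoj gkq upmix lrafx buc afbg uyw jejs flo ivwj lpcsh wzycy rpg ihay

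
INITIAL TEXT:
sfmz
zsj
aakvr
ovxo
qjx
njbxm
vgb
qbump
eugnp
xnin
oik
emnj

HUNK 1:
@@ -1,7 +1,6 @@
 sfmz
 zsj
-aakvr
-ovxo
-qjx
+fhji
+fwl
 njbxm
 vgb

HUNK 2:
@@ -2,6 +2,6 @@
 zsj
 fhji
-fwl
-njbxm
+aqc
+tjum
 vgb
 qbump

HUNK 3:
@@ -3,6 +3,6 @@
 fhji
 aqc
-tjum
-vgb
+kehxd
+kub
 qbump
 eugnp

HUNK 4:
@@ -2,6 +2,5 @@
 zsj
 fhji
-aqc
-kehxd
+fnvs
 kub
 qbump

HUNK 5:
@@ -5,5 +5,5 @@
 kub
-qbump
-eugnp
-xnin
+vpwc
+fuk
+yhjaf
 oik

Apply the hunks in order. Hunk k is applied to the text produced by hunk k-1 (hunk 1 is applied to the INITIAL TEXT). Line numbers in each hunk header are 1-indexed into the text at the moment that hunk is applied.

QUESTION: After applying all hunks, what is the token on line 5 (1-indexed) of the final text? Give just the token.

Answer: kub

Derivation:
Hunk 1: at line 1 remove [aakvr,ovxo,qjx] add [fhji,fwl] -> 11 lines: sfmz zsj fhji fwl njbxm vgb qbump eugnp xnin oik emnj
Hunk 2: at line 2 remove [fwl,njbxm] add [aqc,tjum] -> 11 lines: sfmz zsj fhji aqc tjum vgb qbump eugnp xnin oik emnj
Hunk 3: at line 3 remove [tjum,vgb] add [kehxd,kub] -> 11 lines: sfmz zsj fhji aqc kehxd kub qbump eugnp xnin oik emnj
Hunk 4: at line 2 remove [aqc,kehxd] add [fnvs] -> 10 lines: sfmz zsj fhji fnvs kub qbump eugnp xnin oik emnj
Hunk 5: at line 5 remove [qbump,eugnp,xnin] add [vpwc,fuk,yhjaf] -> 10 lines: sfmz zsj fhji fnvs kub vpwc fuk yhjaf oik emnj
Final line 5: kub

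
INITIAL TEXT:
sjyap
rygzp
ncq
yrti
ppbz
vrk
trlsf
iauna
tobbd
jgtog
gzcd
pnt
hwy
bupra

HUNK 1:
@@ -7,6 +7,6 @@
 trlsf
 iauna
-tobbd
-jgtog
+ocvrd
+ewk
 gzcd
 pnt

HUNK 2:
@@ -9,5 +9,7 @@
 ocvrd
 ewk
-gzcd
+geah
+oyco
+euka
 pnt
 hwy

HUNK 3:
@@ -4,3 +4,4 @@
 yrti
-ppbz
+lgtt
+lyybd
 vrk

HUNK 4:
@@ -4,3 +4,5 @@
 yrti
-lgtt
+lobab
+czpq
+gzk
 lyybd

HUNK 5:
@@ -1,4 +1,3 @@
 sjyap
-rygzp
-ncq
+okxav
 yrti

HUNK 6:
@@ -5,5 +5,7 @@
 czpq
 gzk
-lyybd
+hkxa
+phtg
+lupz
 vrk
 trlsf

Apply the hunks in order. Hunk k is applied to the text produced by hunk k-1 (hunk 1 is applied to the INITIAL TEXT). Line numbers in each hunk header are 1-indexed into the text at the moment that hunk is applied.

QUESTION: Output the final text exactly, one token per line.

Hunk 1: at line 7 remove [tobbd,jgtog] add [ocvrd,ewk] -> 14 lines: sjyap rygzp ncq yrti ppbz vrk trlsf iauna ocvrd ewk gzcd pnt hwy bupra
Hunk 2: at line 9 remove [gzcd] add [geah,oyco,euka] -> 16 lines: sjyap rygzp ncq yrti ppbz vrk trlsf iauna ocvrd ewk geah oyco euka pnt hwy bupra
Hunk 3: at line 4 remove [ppbz] add [lgtt,lyybd] -> 17 lines: sjyap rygzp ncq yrti lgtt lyybd vrk trlsf iauna ocvrd ewk geah oyco euka pnt hwy bupra
Hunk 4: at line 4 remove [lgtt] add [lobab,czpq,gzk] -> 19 lines: sjyap rygzp ncq yrti lobab czpq gzk lyybd vrk trlsf iauna ocvrd ewk geah oyco euka pnt hwy bupra
Hunk 5: at line 1 remove [rygzp,ncq] add [okxav] -> 18 lines: sjyap okxav yrti lobab czpq gzk lyybd vrk trlsf iauna ocvrd ewk geah oyco euka pnt hwy bupra
Hunk 6: at line 5 remove [lyybd] add [hkxa,phtg,lupz] -> 20 lines: sjyap okxav yrti lobab czpq gzk hkxa phtg lupz vrk trlsf iauna ocvrd ewk geah oyco euka pnt hwy bupra

Answer: sjyap
okxav
yrti
lobab
czpq
gzk
hkxa
phtg
lupz
vrk
trlsf
iauna
ocvrd
ewk
geah
oyco
euka
pnt
hwy
bupra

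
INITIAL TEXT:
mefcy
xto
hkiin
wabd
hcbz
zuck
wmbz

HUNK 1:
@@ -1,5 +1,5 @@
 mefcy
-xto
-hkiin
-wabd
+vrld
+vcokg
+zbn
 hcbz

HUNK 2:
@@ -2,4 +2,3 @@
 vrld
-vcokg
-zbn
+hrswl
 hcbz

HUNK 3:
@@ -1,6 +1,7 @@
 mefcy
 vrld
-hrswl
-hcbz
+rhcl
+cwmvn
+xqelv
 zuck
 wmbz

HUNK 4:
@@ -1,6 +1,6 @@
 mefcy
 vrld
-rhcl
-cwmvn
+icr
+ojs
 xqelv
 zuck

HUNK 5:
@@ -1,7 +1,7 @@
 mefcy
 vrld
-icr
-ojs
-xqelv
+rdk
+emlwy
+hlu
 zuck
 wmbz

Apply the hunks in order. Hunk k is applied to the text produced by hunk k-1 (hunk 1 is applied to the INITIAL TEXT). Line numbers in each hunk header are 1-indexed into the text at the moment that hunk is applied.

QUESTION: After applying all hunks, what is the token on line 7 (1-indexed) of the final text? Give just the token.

Hunk 1: at line 1 remove [xto,hkiin,wabd] add [vrld,vcokg,zbn] -> 7 lines: mefcy vrld vcokg zbn hcbz zuck wmbz
Hunk 2: at line 2 remove [vcokg,zbn] add [hrswl] -> 6 lines: mefcy vrld hrswl hcbz zuck wmbz
Hunk 3: at line 1 remove [hrswl,hcbz] add [rhcl,cwmvn,xqelv] -> 7 lines: mefcy vrld rhcl cwmvn xqelv zuck wmbz
Hunk 4: at line 1 remove [rhcl,cwmvn] add [icr,ojs] -> 7 lines: mefcy vrld icr ojs xqelv zuck wmbz
Hunk 5: at line 1 remove [icr,ojs,xqelv] add [rdk,emlwy,hlu] -> 7 lines: mefcy vrld rdk emlwy hlu zuck wmbz
Final line 7: wmbz

Answer: wmbz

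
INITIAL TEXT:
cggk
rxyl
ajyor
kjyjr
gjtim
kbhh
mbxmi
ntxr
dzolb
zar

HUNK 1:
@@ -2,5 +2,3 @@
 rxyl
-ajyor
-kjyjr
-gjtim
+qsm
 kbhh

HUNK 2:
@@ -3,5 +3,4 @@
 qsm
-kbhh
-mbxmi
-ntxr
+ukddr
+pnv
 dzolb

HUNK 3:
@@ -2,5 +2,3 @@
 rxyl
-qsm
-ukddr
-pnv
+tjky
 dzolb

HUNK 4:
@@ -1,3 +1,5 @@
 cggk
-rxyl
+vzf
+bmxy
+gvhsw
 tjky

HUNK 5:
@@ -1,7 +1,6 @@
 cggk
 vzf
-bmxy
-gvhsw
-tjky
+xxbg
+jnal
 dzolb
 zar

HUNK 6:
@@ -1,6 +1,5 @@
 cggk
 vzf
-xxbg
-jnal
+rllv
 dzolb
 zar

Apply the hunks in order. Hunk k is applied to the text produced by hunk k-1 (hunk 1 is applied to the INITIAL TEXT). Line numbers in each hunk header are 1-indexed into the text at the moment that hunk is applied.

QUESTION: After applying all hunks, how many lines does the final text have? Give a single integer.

Answer: 5

Derivation:
Hunk 1: at line 2 remove [ajyor,kjyjr,gjtim] add [qsm] -> 8 lines: cggk rxyl qsm kbhh mbxmi ntxr dzolb zar
Hunk 2: at line 3 remove [kbhh,mbxmi,ntxr] add [ukddr,pnv] -> 7 lines: cggk rxyl qsm ukddr pnv dzolb zar
Hunk 3: at line 2 remove [qsm,ukddr,pnv] add [tjky] -> 5 lines: cggk rxyl tjky dzolb zar
Hunk 4: at line 1 remove [rxyl] add [vzf,bmxy,gvhsw] -> 7 lines: cggk vzf bmxy gvhsw tjky dzolb zar
Hunk 5: at line 1 remove [bmxy,gvhsw,tjky] add [xxbg,jnal] -> 6 lines: cggk vzf xxbg jnal dzolb zar
Hunk 6: at line 1 remove [xxbg,jnal] add [rllv] -> 5 lines: cggk vzf rllv dzolb zar
Final line count: 5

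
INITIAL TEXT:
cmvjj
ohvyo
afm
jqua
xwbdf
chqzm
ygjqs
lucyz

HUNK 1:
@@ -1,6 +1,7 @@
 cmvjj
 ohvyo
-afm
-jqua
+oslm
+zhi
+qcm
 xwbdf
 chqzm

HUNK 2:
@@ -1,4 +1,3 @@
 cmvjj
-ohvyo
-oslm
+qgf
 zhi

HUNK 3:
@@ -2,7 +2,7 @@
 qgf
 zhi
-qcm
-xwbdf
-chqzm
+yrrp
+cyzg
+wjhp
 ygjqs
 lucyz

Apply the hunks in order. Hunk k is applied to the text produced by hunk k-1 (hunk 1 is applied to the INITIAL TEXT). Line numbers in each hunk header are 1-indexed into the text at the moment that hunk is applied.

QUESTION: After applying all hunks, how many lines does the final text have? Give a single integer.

Hunk 1: at line 1 remove [afm,jqua] add [oslm,zhi,qcm] -> 9 lines: cmvjj ohvyo oslm zhi qcm xwbdf chqzm ygjqs lucyz
Hunk 2: at line 1 remove [ohvyo,oslm] add [qgf] -> 8 lines: cmvjj qgf zhi qcm xwbdf chqzm ygjqs lucyz
Hunk 3: at line 2 remove [qcm,xwbdf,chqzm] add [yrrp,cyzg,wjhp] -> 8 lines: cmvjj qgf zhi yrrp cyzg wjhp ygjqs lucyz
Final line count: 8

Answer: 8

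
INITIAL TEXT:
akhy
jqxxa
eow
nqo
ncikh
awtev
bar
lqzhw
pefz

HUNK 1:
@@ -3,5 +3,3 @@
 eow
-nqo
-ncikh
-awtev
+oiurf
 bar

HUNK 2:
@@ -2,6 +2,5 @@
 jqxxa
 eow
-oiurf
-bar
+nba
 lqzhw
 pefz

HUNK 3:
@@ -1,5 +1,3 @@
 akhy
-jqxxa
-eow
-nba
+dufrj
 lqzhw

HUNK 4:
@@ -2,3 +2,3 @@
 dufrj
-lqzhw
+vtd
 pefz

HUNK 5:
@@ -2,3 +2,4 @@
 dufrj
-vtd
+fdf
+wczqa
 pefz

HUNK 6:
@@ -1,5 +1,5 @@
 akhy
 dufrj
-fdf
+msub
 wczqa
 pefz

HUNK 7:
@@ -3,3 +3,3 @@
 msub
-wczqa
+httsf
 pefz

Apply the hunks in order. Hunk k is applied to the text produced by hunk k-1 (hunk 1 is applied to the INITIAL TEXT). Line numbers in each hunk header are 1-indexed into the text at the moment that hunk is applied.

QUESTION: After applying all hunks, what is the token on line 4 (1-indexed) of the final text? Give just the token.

Hunk 1: at line 3 remove [nqo,ncikh,awtev] add [oiurf] -> 7 lines: akhy jqxxa eow oiurf bar lqzhw pefz
Hunk 2: at line 2 remove [oiurf,bar] add [nba] -> 6 lines: akhy jqxxa eow nba lqzhw pefz
Hunk 3: at line 1 remove [jqxxa,eow,nba] add [dufrj] -> 4 lines: akhy dufrj lqzhw pefz
Hunk 4: at line 2 remove [lqzhw] add [vtd] -> 4 lines: akhy dufrj vtd pefz
Hunk 5: at line 2 remove [vtd] add [fdf,wczqa] -> 5 lines: akhy dufrj fdf wczqa pefz
Hunk 6: at line 1 remove [fdf] add [msub] -> 5 lines: akhy dufrj msub wczqa pefz
Hunk 7: at line 3 remove [wczqa] add [httsf] -> 5 lines: akhy dufrj msub httsf pefz
Final line 4: httsf

Answer: httsf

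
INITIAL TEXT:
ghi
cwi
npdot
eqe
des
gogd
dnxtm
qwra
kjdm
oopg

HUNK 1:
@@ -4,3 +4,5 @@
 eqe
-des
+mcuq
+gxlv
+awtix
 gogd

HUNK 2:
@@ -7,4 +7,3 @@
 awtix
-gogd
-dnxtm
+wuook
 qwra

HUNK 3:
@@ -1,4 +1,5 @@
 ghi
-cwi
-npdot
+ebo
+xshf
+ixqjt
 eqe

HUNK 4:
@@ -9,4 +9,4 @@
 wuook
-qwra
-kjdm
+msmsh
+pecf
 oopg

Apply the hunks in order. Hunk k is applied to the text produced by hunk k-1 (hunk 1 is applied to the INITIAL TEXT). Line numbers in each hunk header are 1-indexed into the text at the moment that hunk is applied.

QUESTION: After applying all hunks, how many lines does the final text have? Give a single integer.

Answer: 12

Derivation:
Hunk 1: at line 4 remove [des] add [mcuq,gxlv,awtix] -> 12 lines: ghi cwi npdot eqe mcuq gxlv awtix gogd dnxtm qwra kjdm oopg
Hunk 2: at line 7 remove [gogd,dnxtm] add [wuook] -> 11 lines: ghi cwi npdot eqe mcuq gxlv awtix wuook qwra kjdm oopg
Hunk 3: at line 1 remove [cwi,npdot] add [ebo,xshf,ixqjt] -> 12 lines: ghi ebo xshf ixqjt eqe mcuq gxlv awtix wuook qwra kjdm oopg
Hunk 4: at line 9 remove [qwra,kjdm] add [msmsh,pecf] -> 12 lines: ghi ebo xshf ixqjt eqe mcuq gxlv awtix wuook msmsh pecf oopg
Final line count: 12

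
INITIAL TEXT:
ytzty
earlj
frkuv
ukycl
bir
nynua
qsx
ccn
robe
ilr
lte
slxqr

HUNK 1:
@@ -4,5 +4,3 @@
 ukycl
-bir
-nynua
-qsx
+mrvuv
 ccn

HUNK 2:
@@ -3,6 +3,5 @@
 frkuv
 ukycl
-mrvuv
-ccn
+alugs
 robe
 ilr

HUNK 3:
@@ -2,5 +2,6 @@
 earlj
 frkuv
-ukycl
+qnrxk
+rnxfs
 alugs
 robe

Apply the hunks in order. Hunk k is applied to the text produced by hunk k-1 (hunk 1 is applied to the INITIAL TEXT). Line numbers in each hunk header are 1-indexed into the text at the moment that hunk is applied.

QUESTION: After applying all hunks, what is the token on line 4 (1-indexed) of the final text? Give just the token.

Hunk 1: at line 4 remove [bir,nynua,qsx] add [mrvuv] -> 10 lines: ytzty earlj frkuv ukycl mrvuv ccn robe ilr lte slxqr
Hunk 2: at line 3 remove [mrvuv,ccn] add [alugs] -> 9 lines: ytzty earlj frkuv ukycl alugs robe ilr lte slxqr
Hunk 3: at line 2 remove [ukycl] add [qnrxk,rnxfs] -> 10 lines: ytzty earlj frkuv qnrxk rnxfs alugs robe ilr lte slxqr
Final line 4: qnrxk

Answer: qnrxk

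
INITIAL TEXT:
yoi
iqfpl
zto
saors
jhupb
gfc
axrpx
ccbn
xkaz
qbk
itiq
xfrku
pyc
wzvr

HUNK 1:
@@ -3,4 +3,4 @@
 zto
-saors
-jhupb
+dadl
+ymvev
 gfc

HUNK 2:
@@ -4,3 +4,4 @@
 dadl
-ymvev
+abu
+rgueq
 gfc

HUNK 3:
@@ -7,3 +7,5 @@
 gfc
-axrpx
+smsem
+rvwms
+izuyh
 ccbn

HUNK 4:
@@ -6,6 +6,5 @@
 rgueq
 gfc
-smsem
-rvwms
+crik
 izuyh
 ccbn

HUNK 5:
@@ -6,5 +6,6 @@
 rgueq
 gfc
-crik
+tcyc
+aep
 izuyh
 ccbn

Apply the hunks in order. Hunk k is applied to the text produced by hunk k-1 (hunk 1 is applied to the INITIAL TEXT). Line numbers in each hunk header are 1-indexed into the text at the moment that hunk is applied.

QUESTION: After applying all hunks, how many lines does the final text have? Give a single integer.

Hunk 1: at line 3 remove [saors,jhupb] add [dadl,ymvev] -> 14 lines: yoi iqfpl zto dadl ymvev gfc axrpx ccbn xkaz qbk itiq xfrku pyc wzvr
Hunk 2: at line 4 remove [ymvev] add [abu,rgueq] -> 15 lines: yoi iqfpl zto dadl abu rgueq gfc axrpx ccbn xkaz qbk itiq xfrku pyc wzvr
Hunk 3: at line 7 remove [axrpx] add [smsem,rvwms,izuyh] -> 17 lines: yoi iqfpl zto dadl abu rgueq gfc smsem rvwms izuyh ccbn xkaz qbk itiq xfrku pyc wzvr
Hunk 4: at line 6 remove [smsem,rvwms] add [crik] -> 16 lines: yoi iqfpl zto dadl abu rgueq gfc crik izuyh ccbn xkaz qbk itiq xfrku pyc wzvr
Hunk 5: at line 6 remove [crik] add [tcyc,aep] -> 17 lines: yoi iqfpl zto dadl abu rgueq gfc tcyc aep izuyh ccbn xkaz qbk itiq xfrku pyc wzvr
Final line count: 17

Answer: 17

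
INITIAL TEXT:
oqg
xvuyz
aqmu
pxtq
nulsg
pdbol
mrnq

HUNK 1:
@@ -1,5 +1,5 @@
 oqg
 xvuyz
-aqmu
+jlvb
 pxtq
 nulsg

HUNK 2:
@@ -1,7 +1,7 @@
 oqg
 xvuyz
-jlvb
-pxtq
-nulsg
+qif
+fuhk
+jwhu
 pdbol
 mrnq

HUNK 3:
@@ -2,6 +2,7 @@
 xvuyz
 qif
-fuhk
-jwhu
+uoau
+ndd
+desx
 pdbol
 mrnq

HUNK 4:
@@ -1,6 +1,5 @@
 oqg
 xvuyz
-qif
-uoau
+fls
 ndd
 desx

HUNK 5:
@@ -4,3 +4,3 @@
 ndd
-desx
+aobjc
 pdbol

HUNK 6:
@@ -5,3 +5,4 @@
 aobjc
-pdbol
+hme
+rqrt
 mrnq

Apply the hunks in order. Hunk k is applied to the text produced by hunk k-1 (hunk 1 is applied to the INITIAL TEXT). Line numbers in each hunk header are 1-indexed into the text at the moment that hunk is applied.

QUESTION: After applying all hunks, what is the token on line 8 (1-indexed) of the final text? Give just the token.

Answer: mrnq

Derivation:
Hunk 1: at line 1 remove [aqmu] add [jlvb] -> 7 lines: oqg xvuyz jlvb pxtq nulsg pdbol mrnq
Hunk 2: at line 1 remove [jlvb,pxtq,nulsg] add [qif,fuhk,jwhu] -> 7 lines: oqg xvuyz qif fuhk jwhu pdbol mrnq
Hunk 3: at line 2 remove [fuhk,jwhu] add [uoau,ndd,desx] -> 8 lines: oqg xvuyz qif uoau ndd desx pdbol mrnq
Hunk 4: at line 1 remove [qif,uoau] add [fls] -> 7 lines: oqg xvuyz fls ndd desx pdbol mrnq
Hunk 5: at line 4 remove [desx] add [aobjc] -> 7 lines: oqg xvuyz fls ndd aobjc pdbol mrnq
Hunk 6: at line 5 remove [pdbol] add [hme,rqrt] -> 8 lines: oqg xvuyz fls ndd aobjc hme rqrt mrnq
Final line 8: mrnq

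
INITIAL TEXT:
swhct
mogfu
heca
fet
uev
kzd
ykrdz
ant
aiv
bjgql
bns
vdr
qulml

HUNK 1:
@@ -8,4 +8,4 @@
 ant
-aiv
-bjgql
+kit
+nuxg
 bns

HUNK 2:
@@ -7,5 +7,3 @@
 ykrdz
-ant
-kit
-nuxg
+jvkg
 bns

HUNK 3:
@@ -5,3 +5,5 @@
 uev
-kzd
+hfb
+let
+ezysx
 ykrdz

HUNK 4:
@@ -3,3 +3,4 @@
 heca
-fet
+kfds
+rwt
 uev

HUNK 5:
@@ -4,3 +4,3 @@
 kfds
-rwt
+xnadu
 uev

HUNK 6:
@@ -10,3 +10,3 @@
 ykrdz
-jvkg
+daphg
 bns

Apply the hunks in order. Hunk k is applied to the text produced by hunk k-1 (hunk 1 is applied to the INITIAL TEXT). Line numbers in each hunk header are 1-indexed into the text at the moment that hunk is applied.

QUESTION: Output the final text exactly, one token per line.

Answer: swhct
mogfu
heca
kfds
xnadu
uev
hfb
let
ezysx
ykrdz
daphg
bns
vdr
qulml

Derivation:
Hunk 1: at line 8 remove [aiv,bjgql] add [kit,nuxg] -> 13 lines: swhct mogfu heca fet uev kzd ykrdz ant kit nuxg bns vdr qulml
Hunk 2: at line 7 remove [ant,kit,nuxg] add [jvkg] -> 11 lines: swhct mogfu heca fet uev kzd ykrdz jvkg bns vdr qulml
Hunk 3: at line 5 remove [kzd] add [hfb,let,ezysx] -> 13 lines: swhct mogfu heca fet uev hfb let ezysx ykrdz jvkg bns vdr qulml
Hunk 4: at line 3 remove [fet] add [kfds,rwt] -> 14 lines: swhct mogfu heca kfds rwt uev hfb let ezysx ykrdz jvkg bns vdr qulml
Hunk 5: at line 4 remove [rwt] add [xnadu] -> 14 lines: swhct mogfu heca kfds xnadu uev hfb let ezysx ykrdz jvkg bns vdr qulml
Hunk 6: at line 10 remove [jvkg] add [daphg] -> 14 lines: swhct mogfu heca kfds xnadu uev hfb let ezysx ykrdz daphg bns vdr qulml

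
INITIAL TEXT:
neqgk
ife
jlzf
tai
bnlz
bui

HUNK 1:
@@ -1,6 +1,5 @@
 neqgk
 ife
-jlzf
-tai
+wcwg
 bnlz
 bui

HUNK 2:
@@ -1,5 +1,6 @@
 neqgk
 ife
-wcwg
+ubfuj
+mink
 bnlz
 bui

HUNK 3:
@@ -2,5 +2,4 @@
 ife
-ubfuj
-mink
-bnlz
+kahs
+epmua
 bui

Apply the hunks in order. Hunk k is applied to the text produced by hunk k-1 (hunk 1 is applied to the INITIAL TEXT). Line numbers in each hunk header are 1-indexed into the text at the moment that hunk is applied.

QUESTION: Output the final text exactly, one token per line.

Hunk 1: at line 1 remove [jlzf,tai] add [wcwg] -> 5 lines: neqgk ife wcwg bnlz bui
Hunk 2: at line 1 remove [wcwg] add [ubfuj,mink] -> 6 lines: neqgk ife ubfuj mink bnlz bui
Hunk 3: at line 2 remove [ubfuj,mink,bnlz] add [kahs,epmua] -> 5 lines: neqgk ife kahs epmua bui

Answer: neqgk
ife
kahs
epmua
bui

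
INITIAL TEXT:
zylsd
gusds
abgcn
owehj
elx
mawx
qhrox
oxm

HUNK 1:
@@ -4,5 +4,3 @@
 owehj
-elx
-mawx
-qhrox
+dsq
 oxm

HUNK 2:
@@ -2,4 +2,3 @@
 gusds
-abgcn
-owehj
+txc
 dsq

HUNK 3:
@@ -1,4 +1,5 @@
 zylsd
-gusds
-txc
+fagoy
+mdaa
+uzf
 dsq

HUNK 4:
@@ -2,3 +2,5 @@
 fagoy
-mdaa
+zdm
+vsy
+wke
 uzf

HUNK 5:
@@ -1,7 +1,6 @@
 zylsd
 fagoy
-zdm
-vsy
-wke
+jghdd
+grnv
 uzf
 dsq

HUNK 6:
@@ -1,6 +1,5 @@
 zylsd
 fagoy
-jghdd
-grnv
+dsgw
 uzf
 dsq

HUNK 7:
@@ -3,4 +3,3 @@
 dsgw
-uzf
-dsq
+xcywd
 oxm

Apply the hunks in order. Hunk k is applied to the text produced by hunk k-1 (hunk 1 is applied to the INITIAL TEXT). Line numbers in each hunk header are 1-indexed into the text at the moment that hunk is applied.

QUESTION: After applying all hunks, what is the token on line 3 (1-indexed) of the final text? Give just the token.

Hunk 1: at line 4 remove [elx,mawx,qhrox] add [dsq] -> 6 lines: zylsd gusds abgcn owehj dsq oxm
Hunk 2: at line 2 remove [abgcn,owehj] add [txc] -> 5 lines: zylsd gusds txc dsq oxm
Hunk 3: at line 1 remove [gusds,txc] add [fagoy,mdaa,uzf] -> 6 lines: zylsd fagoy mdaa uzf dsq oxm
Hunk 4: at line 2 remove [mdaa] add [zdm,vsy,wke] -> 8 lines: zylsd fagoy zdm vsy wke uzf dsq oxm
Hunk 5: at line 1 remove [zdm,vsy,wke] add [jghdd,grnv] -> 7 lines: zylsd fagoy jghdd grnv uzf dsq oxm
Hunk 6: at line 1 remove [jghdd,grnv] add [dsgw] -> 6 lines: zylsd fagoy dsgw uzf dsq oxm
Hunk 7: at line 3 remove [uzf,dsq] add [xcywd] -> 5 lines: zylsd fagoy dsgw xcywd oxm
Final line 3: dsgw

Answer: dsgw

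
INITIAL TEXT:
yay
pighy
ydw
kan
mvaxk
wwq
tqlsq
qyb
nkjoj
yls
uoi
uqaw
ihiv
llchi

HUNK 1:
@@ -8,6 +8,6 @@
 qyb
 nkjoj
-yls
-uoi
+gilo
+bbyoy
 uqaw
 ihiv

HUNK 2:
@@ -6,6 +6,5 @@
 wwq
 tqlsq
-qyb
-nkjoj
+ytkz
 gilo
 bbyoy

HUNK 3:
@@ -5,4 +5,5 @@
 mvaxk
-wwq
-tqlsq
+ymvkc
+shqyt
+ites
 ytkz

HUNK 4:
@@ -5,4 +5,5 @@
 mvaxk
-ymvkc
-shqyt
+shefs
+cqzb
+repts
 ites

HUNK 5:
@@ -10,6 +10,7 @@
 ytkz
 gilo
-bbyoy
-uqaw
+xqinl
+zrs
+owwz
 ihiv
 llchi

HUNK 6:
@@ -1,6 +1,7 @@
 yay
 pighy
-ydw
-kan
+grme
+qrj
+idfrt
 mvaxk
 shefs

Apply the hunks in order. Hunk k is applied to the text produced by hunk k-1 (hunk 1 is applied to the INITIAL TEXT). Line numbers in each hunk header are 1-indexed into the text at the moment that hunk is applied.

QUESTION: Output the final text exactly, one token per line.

Answer: yay
pighy
grme
qrj
idfrt
mvaxk
shefs
cqzb
repts
ites
ytkz
gilo
xqinl
zrs
owwz
ihiv
llchi

Derivation:
Hunk 1: at line 8 remove [yls,uoi] add [gilo,bbyoy] -> 14 lines: yay pighy ydw kan mvaxk wwq tqlsq qyb nkjoj gilo bbyoy uqaw ihiv llchi
Hunk 2: at line 6 remove [qyb,nkjoj] add [ytkz] -> 13 lines: yay pighy ydw kan mvaxk wwq tqlsq ytkz gilo bbyoy uqaw ihiv llchi
Hunk 3: at line 5 remove [wwq,tqlsq] add [ymvkc,shqyt,ites] -> 14 lines: yay pighy ydw kan mvaxk ymvkc shqyt ites ytkz gilo bbyoy uqaw ihiv llchi
Hunk 4: at line 5 remove [ymvkc,shqyt] add [shefs,cqzb,repts] -> 15 lines: yay pighy ydw kan mvaxk shefs cqzb repts ites ytkz gilo bbyoy uqaw ihiv llchi
Hunk 5: at line 10 remove [bbyoy,uqaw] add [xqinl,zrs,owwz] -> 16 lines: yay pighy ydw kan mvaxk shefs cqzb repts ites ytkz gilo xqinl zrs owwz ihiv llchi
Hunk 6: at line 1 remove [ydw,kan] add [grme,qrj,idfrt] -> 17 lines: yay pighy grme qrj idfrt mvaxk shefs cqzb repts ites ytkz gilo xqinl zrs owwz ihiv llchi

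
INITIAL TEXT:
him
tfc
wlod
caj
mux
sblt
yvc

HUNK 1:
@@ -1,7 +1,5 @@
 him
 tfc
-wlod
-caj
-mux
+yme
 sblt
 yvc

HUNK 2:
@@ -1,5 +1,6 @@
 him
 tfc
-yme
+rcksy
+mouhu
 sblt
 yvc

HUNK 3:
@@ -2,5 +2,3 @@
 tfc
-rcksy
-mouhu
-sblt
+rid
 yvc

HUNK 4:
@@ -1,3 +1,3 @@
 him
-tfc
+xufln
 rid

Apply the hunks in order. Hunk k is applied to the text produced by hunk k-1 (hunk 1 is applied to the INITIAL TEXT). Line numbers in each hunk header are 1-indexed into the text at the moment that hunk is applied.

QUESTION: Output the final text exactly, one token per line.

Answer: him
xufln
rid
yvc

Derivation:
Hunk 1: at line 1 remove [wlod,caj,mux] add [yme] -> 5 lines: him tfc yme sblt yvc
Hunk 2: at line 1 remove [yme] add [rcksy,mouhu] -> 6 lines: him tfc rcksy mouhu sblt yvc
Hunk 3: at line 2 remove [rcksy,mouhu,sblt] add [rid] -> 4 lines: him tfc rid yvc
Hunk 4: at line 1 remove [tfc] add [xufln] -> 4 lines: him xufln rid yvc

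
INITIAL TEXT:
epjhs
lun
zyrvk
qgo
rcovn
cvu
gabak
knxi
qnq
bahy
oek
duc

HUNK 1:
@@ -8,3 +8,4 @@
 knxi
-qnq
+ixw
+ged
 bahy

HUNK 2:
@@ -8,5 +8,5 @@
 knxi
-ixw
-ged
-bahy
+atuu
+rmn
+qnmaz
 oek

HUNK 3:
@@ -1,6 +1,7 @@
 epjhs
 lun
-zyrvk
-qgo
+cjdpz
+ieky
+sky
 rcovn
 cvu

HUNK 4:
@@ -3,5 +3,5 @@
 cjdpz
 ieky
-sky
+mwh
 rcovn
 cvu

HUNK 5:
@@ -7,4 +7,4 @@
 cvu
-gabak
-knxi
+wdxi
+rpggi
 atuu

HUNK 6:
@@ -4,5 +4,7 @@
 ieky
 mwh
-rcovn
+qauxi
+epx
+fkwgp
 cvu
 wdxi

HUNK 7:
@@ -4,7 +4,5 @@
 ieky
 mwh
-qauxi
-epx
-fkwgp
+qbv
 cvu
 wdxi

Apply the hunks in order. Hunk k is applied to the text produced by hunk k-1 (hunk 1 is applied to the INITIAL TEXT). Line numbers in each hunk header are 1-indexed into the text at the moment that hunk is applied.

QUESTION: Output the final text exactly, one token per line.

Hunk 1: at line 8 remove [qnq] add [ixw,ged] -> 13 lines: epjhs lun zyrvk qgo rcovn cvu gabak knxi ixw ged bahy oek duc
Hunk 2: at line 8 remove [ixw,ged,bahy] add [atuu,rmn,qnmaz] -> 13 lines: epjhs lun zyrvk qgo rcovn cvu gabak knxi atuu rmn qnmaz oek duc
Hunk 3: at line 1 remove [zyrvk,qgo] add [cjdpz,ieky,sky] -> 14 lines: epjhs lun cjdpz ieky sky rcovn cvu gabak knxi atuu rmn qnmaz oek duc
Hunk 4: at line 3 remove [sky] add [mwh] -> 14 lines: epjhs lun cjdpz ieky mwh rcovn cvu gabak knxi atuu rmn qnmaz oek duc
Hunk 5: at line 7 remove [gabak,knxi] add [wdxi,rpggi] -> 14 lines: epjhs lun cjdpz ieky mwh rcovn cvu wdxi rpggi atuu rmn qnmaz oek duc
Hunk 6: at line 4 remove [rcovn] add [qauxi,epx,fkwgp] -> 16 lines: epjhs lun cjdpz ieky mwh qauxi epx fkwgp cvu wdxi rpggi atuu rmn qnmaz oek duc
Hunk 7: at line 4 remove [qauxi,epx,fkwgp] add [qbv] -> 14 lines: epjhs lun cjdpz ieky mwh qbv cvu wdxi rpggi atuu rmn qnmaz oek duc

Answer: epjhs
lun
cjdpz
ieky
mwh
qbv
cvu
wdxi
rpggi
atuu
rmn
qnmaz
oek
duc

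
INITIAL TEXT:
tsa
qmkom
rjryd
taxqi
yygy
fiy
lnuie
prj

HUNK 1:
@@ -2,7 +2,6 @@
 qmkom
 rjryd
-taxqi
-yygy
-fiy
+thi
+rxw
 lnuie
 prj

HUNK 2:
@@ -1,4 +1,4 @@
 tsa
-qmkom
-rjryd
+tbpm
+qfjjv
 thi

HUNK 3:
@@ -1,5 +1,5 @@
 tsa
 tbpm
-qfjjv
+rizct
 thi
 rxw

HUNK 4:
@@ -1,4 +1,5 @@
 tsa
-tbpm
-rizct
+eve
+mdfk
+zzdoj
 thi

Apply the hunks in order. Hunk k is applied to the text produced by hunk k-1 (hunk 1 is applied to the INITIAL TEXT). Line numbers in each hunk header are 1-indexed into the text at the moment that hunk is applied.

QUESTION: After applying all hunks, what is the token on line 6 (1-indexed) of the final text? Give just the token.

Answer: rxw

Derivation:
Hunk 1: at line 2 remove [taxqi,yygy,fiy] add [thi,rxw] -> 7 lines: tsa qmkom rjryd thi rxw lnuie prj
Hunk 2: at line 1 remove [qmkom,rjryd] add [tbpm,qfjjv] -> 7 lines: tsa tbpm qfjjv thi rxw lnuie prj
Hunk 3: at line 1 remove [qfjjv] add [rizct] -> 7 lines: tsa tbpm rizct thi rxw lnuie prj
Hunk 4: at line 1 remove [tbpm,rizct] add [eve,mdfk,zzdoj] -> 8 lines: tsa eve mdfk zzdoj thi rxw lnuie prj
Final line 6: rxw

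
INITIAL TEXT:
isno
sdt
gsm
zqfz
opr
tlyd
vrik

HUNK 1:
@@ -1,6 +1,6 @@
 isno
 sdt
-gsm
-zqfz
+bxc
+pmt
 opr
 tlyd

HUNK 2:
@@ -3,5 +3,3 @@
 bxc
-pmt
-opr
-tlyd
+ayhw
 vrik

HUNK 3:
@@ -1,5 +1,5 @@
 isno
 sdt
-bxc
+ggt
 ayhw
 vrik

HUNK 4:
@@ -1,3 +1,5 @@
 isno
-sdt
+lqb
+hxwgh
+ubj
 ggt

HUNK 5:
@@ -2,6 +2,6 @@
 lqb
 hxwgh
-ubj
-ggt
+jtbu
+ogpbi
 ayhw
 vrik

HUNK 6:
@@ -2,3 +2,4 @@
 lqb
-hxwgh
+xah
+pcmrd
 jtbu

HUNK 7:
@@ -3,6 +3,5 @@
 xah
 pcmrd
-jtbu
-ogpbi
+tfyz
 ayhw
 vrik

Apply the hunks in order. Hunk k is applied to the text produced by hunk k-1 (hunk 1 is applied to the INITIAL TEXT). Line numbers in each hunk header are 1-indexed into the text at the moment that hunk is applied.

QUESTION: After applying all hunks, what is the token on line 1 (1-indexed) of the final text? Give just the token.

Hunk 1: at line 1 remove [gsm,zqfz] add [bxc,pmt] -> 7 lines: isno sdt bxc pmt opr tlyd vrik
Hunk 2: at line 3 remove [pmt,opr,tlyd] add [ayhw] -> 5 lines: isno sdt bxc ayhw vrik
Hunk 3: at line 1 remove [bxc] add [ggt] -> 5 lines: isno sdt ggt ayhw vrik
Hunk 4: at line 1 remove [sdt] add [lqb,hxwgh,ubj] -> 7 lines: isno lqb hxwgh ubj ggt ayhw vrik
Hunk 5: at line 2 remove [ubj,ggt] add [jtbu,ogpbi] -> 7 lines: isno lqb hxwgh jtbu ogpbi ayhw vrik
Hunk 6: at line 2 remove [hxwgh] add [xah,pcmrd] -> 8 lines: isno lqb xah pcmrd jtbu ogpbi ayhw vrik
Hunk 7: at line 3 remove [jtbu,ogpbi] add [tfyz] -> 7 lines: isno lqb xah pcmrd tfyz ayhw vrik
Final line 1: isno

Answer: isno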